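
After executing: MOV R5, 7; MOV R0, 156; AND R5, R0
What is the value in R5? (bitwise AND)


Register state trace:
  MOV R5, 7  → R5 = 7 (0b00000111)
  MOV R0, 156  → R0 = 156 (0b10011100)
  AND R5, R0  → R5 = 7 AND 156 = 4 (0b00000100)
Final: R5 = 4

4


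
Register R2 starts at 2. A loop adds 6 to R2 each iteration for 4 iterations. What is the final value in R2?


Starting value: R2 = 2
  Iter 1: R2 = 2 + 6 = 8
  Iter 2: R2 = 8 + 6 = 14
  Iter 3: R2 = 14 + 6 = 20
  Iter 4: R2 = 20 + 6 = 26
Final: R2 = 26

26


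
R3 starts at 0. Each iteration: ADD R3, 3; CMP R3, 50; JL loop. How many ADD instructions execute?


Loop trace (R3 starts at 0, target 50, step 3):
  ADD #1: R3 = 0 + 3 = 3  → 3 < 50, loop
  ADD #2: R3 = 3 + 3 = 6  → 6 < 50, loop
  ADD #3: R3 = 6 + 3 = 9  → 9 < 50, loop
  ADD #4: R3 = 9 + 3 = 12  → 12 < 50, loop
  ADD #5: R3 = 12 + 3 = 15  → 15 < 50, loop
  ADD #6: R3 = 15 + 3 = 18  → 18 < 50, loop
  ADD #7: R3 = 18 + 3 = 21  → 21 < 50, loop
  ADD #8: R3 = 21 + 3 = 24  → 24 < 50, loop
  ADD #9: R3 = 24 + 3 = 27  → 27 < 50, loop
  ADD #10: R3 = 27 + 3 = 30  → 30 < 50, loop
  ADD #11: R3 = 30 + 3 = 33  → 33 < 50, loop
  ADD #12: R3 = 33 + 3 = 36  → 36 < 50, loop
  ADD #13: R3 = 36 + 3 = 39  → 39 < 50, loop
  ADD #14: R3 = 39 + 3 = 42  → 42 < 50, loop
  ADD #15: R3 = 42 + 3 = 45  → 45 < 50, loop
  ADD #16: R3 = 45 + 3 = 48  → 48 < 50, loop
  ADD #17: R3 = 48 + 3 = 51  → 51 >= 50, exit
Total ADD instructions: 17

17


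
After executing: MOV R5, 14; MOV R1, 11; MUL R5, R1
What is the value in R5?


Register state trace:
  MOV R5, 14  → R5 = 14
  MOV R1, 11  → R1 = 11
  MUL R5, R1  → R5 = 14 * 11 = 154
Final: R5 = 154

154


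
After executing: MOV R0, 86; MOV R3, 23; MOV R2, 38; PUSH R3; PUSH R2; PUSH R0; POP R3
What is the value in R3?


Stack trace (top is rightmost):
  MOV R0, 86  → R0 = 86
  MOV R3, 23  → R3 = 23
  MOV R2, 38  → R2 = 38
  PUSH R3  → stack: [23]
  PUSH R2  → stack: [23, 38]
  PUSH R0  → stack: [23, 38, 86]
  POP R3  → R3 = 86, stack: [23, 38]
Final: R3 = 86

86


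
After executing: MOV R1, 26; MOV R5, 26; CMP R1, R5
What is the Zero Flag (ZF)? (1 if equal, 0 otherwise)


Register state trace:
  MOV R1, 26  → R1 = 26
  MOV R5, 26  → R5 = 26
  CMP R1, R5  → computes 26 - 26 = 0
  Result is zero, so values are equal
ZF = 1

1


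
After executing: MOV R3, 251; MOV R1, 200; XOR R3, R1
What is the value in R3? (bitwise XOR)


Register state trace:
  MOV R3, 251  → R3 = 251 (0b11111011)
  MOV R1, 200  → R1 = 200 (0b11001000)
  XOR R3, R1  → R3 = 251 XOR 200 = 51 (0b00110011)
Final: R3 = 51

51


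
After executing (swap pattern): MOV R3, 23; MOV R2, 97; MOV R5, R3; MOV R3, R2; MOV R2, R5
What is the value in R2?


Register state trace (swap pattern):
  MOV R3, 23  → R3 = 23
  MOV R2, 97  → R2 = 97
  MOV R5, R3  → R5 = 23  (save R3)
  MOV R3, R2  → R3 = 97  (R3 gets R2's value)
  MOV R2, R5  → R2 = 23  (R2 gets saved value)
Final: R2 = 23

23


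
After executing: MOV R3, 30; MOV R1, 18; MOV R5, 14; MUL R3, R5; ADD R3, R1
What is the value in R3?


Register state trace:
  MOV R3, 30  → R3 = 30
  MOV R1, 18  → R1 = 18
  MOV R5, 14  → R5 = 14
  MUL R3, R5  → R3 = 30 * 14 = 420
  ADD R3, R1  → R3 = 420 + 18 = 438
Final: R3 = 438

438


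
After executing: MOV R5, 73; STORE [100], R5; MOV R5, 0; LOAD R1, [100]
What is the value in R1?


Register and memory trace:
  MOV R5, 73  → R5 = 73
  STORE [100], R5  → mem[100] = 73
  MOV R5, 0  → R5 = 0
  LOAD R1, [100]  → R1 = mem[100] = 73
Final: R1 = 73

73


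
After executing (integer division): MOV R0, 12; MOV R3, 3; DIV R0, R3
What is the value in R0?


Register state trace:
  MOV R0, 12  → R0 = 12
  MOV R3, 3  → R3 = 3
  DIV R0, R3  → R0 = 12 // 3 = 4
Final: R0 = 4

4


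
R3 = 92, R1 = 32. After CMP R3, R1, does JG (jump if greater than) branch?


Trace:
  R3 = 92, R1 = 32
  CMP R3, R1  → compares 92 vs 32
  JG checks: is 92 greater than 32?
  92 > 32, so condition is true
Branch taken: Yes

Yes


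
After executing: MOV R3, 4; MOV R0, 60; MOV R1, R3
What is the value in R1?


Register state trace:
  MOV R3, 4  → R3 = 4
  MOV R0, 60  → R0 = 60
  MOV R1, R3  → R1 = 4
Final: R1 = 4

4


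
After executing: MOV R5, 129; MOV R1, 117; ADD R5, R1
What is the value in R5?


Register state trace:
  MOV R5, 129  → R5 = 129
  MOV R1, 117  → R1 = 117
  ADD R5, R1  → R5 = 129 + 117 = 246
Final: R5 = 246

246


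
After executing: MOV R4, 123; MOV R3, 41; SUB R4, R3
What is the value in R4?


Register state trace:
  MOV R4, 123  → R4 = 123
  MOV R3, 41  → R3 = 41
  SUB R4, R3  → R4 = 123 - 41 = 82
Final: R4 = 82

82


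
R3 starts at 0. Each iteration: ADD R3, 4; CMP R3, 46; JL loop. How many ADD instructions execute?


Loop trace (R3 starts at 0, target 46, step 4):
  ADD #1: R3 = 0 + 4 = 4  → 4 < 46, loop
  ADD #2: R3 = 4 + 4 = 8  → 8 < 46, loop
  ADD #3: R3 = 8 + 4 = 12  → 12 < 46, loop
  ADD #4: R3 = 12 + 4 = 16  → 16 < 46, loop
  ADD #5: R3 = 16 + 4 = 20  → 20 < 46, loop
  ADD #6: R3 = 20 + 4 = 24  → 24 < 46, loop
  ADD #7: R3 = 24 + 4 = 28  → 28 < 46, loop
  ADD #8: R3 = 28 + 4 = 32  → 32 < 46, loop
  ADD #9: R3 = 32 + 4 = 36  → 36 < 46, loop
  ADD #10: R3 = 36 + 4 = 40  → 40 < 46, loop
  ADD #11: R3 = 40 + 4 = 44  → 44 < 46, loop
  ADD #12: R3 = 44 + 4 = 48  → 48 >= 46, exit
Total ADD instructions: 12

12


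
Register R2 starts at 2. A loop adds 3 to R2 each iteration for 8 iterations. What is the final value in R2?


Starting value: R2 = 2
  Iter 1: R2 = 2 + 3 = 5
  Iter 2: R2 = 5 + 3 = 8
  Iter 3: R2 = 8 + 3 = 11
  Iter 4: R2 = 11 + 3 = 14
  Iter 5: R2 = 14 + 3 = 17
  Iter 6: R2 = 17 + 3 = 20
  Iter 7: R2 = 20 + 3 = 23
  Iter 8: R2 = 23 + 3 = 26
Final: R2 = 26

26


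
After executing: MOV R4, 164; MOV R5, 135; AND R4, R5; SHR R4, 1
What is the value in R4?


Register state trace:
  MOV R4, 164  → R4 = 164 (0b10100100)
  MOV R5, 135  → R5 = 135 (0b10000111)
  AND R4, R5  → R4 = 164 AND 135 = 132 (0b10000100)
  SHR R4, 1  → R4 = 132 >> 1 = 66
Final: R4 = 66

66


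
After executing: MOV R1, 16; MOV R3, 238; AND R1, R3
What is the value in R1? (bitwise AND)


Register state trace:
  MOV R1, 16  → R1 = 16 (0b00010000)
  MOV R3, 238  → R3 = 238 (0b11101110)
  AND R1, R3  → R1 = 16 AND 238 = 0 (0b00000000)
Final: R1 = 0

0


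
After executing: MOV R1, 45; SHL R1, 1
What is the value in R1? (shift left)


Register state trace:
  MOV R1, 45  → R1 = 45
  SHL R1, 1  → R1 = 45 << 1 = 45 * 2^1 = 90
Final: R1 = 90

90


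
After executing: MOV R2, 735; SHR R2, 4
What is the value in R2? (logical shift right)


Register state trace:
  MOV R2, 735  → R2 = 735
  SHR R2, 4  → R2 = 735 >> 4 = 735 // 2^4 = 45
Final: R2 = 45

45


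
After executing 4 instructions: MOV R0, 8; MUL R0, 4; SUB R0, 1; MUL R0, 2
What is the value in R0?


Register state trace:
  MOV R0, 8  → R0 = 8
  MUL R0, 4  → R0 = 8 * 4 = 32
  SUB R0, 1  → R0 = 32 - 1 = 31
  MUL R0, 2  → R0 = 31 * 2 = 62
Final: R0 = 62

62


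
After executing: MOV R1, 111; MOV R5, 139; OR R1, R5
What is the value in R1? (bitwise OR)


Register state trace:
  MOV R1, 111  → R1 = 111 (0b01101111)
  MOV R5, 139  → R5 = 139 (0b10001011)
  OR R1, R5   → R1 = 111 OR 139 = 239 (0b11101111)
Final: R1 = 239

239


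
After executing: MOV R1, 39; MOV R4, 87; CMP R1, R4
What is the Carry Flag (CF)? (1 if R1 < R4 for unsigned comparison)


Register state trace:
  MOV R1, 39  → R1 = 39
  MOV R4, 87  → R4 = 87
  CMP R1, R4  → unsigned 39 - 87: borrow occurs
  39 < 87, so CF = 1
CF = 1

1


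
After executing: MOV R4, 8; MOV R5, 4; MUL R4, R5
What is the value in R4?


Register state trace:
  MOV R4, 8  → R4 = 8
  MOV R5, 4  → R5 = 4
  MUL R4, R5  → R4 = 8 * 4 = 32
Final: R4 = 32

32


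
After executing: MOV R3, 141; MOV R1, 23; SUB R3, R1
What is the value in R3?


Register state trace:
  MOV R3, 141  → R3 = 141
  MOV R1, 23  → R1 = 23
  SUB R3, R1  → R3 = 141 - 23 = 118
Final: R3 = 118

118


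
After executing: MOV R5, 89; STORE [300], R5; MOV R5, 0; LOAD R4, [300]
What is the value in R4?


Register and memory trace:
  MOV R5, 89  → R5 = 89
  STORE [300], R5  → mem[300] = 89
  MOV R5, 0  → R5 = 0
  LOAD R4, [300]  → R4 = mem[300] = 89
Final: R4 = 89

89


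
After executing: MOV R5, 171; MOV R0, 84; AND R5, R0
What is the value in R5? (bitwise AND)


Register state trace:
  MOV R5, 171  → R5 = 171 (0b10101011)
  MOV R0, 84  → R0 = 84 (0b01010100)
  AND R5, R0  → R5 = 171 AND 84 = 0 (0b00000000)
Final: R5 = 0

0


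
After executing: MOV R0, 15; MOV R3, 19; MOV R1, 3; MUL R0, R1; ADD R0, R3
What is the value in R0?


Register state trace:
  MOV R0, 15  → R0 = 15
  MOV R3, 19  → R3 = 19
  MOV R1, 3  → R1 = 3
  MUL R0, R1  → R0 = 15 * 3 = 45
  ADD R0, R3  → R0 = 45 + 19 = 64
Final: R0 = 64

64


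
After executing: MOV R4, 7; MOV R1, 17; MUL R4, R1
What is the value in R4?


Register state trace:
  MOV R4, 7  → R4 = 7
  MOV R1, 17  → R1 = 17
  MUL R4, R1  → R4 = 7 * 17 = 119
Final: R4 = 119

119


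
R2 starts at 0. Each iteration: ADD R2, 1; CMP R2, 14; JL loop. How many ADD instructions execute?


Loop trace (R2 starts at 0, target 14, step 1):
  ADD #1: R2 = 0 + 1 = 1  → 1 < 14, loop
  ADD #2: R2 = 1 + 1 = 2  → 2 < 14, loop
  ADD #3: R2 = 2 + 1 = 3  → 3 < 14, loop
  ADD #4: R2 = 3 + 1 = 4  → 4 < 14, loop
  ADD #5: R2 = 4 + 1 = 5  → 5 < 14, loop
  ADD #6: R2 = 5 + 1 = 6  → 6 < 14, loop
  ADD #7: R2 = 6 + 1 = 7  → 7 < 14, loop
  ADD #8: R2 = 7 + 1 = 8  → 8 < 14, loop
  ADD #9: R2 = 8 + 1 = 9  → 9 < 14, loop
  ADD #10: R2 = 9 + 1 = 10  → 10 < 14, loop
  ADD #11: R2 = 10 + 1 = 11  → 11 < 14, loop
  ADD #12: R2 = 11 + 1 = 12  → 12 < 14, loop
  ADD #13: R2 = 12 + 1 = 13  → 13 < 14, loop
  ADD #14: R2 = 13 + 1 = 14  → 14 >= 14, exit
Total ADD instructions: 14

14


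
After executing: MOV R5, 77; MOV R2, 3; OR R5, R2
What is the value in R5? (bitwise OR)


Register state trace:
  MOV R5, 77  → R5 = 77 (0b01001101)
  MOV R2, 3  → R2 = 3 (0b00000011)
  OR R5, R2   → R5 = 77 OR 3 = 79 (0b01001111)
Final: R5 = 79

79


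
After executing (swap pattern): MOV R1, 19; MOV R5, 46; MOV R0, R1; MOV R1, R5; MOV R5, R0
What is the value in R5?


Register state trace (swap pattern):
  MOV R1, 19  → R1 = 19
  MOV R5, 46  → R5 = 46
  MOV R0, R1  → R0 = 19  (save R1)
  MOV R1, R5  → R1 = 46  (R1 gets R5's value)
  MOV R5, R0  → R5 = 19  (R5 gets saved value)
Final: R5 = 19

19


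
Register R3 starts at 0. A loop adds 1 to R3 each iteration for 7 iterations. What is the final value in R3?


Starting value: R3 = 0
  Iter 1: R3 = 0 + 1 = 1
  Iter 2: R3 = 1 + 1 = 2
  Iter 3: R3 = 2 + 1 = 3
  Iter 4: R3 = 3 + 1 = 4
  Iter 5: R3 = 4 + 1 = 5
  Iter 6: R3 = 5 + 1 = 6
  Iter 7: R3 = 6 + 1 = 7
Final: R3 = 7

7


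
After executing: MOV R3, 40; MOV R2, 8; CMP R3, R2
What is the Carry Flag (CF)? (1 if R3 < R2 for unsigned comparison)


Register state trace:
  MOV R3, 40  → R3 = 40
  MOV R2, 8  → R2 = 8
  CMP R3, R2  → unsigned 40 - 8: no borrow
  40 >= 8, so CF = 0
CF = 0

0


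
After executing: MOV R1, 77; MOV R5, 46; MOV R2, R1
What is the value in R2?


Register state trace:
  MOV R1, 77  → R1 = 77
  MOV R5, 46  → R5 = 46
  MOV R2, R1  → R2 = 77
Final: R2 = 77

77


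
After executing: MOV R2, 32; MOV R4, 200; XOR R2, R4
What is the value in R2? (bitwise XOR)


Register state trace:
  MOV R2, 32  → R2 = 32 (0b00100000)
  MOV R4, 200  → R4 = 200 (0b11001000)
  XOR R2, R4  → R2 = 32 XOR 200 = 232 (0b11101000)
Final: R2 = 232

232


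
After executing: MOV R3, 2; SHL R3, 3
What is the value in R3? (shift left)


Register state trace:
  MOV R3, 2  → R3 = 2
  SHL R3, 3  → R3 = 2 << 3 = 2 * 2^3 = 16
Final: R3 = 16

16


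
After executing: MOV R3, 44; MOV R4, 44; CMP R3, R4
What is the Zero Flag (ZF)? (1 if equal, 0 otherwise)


Register state trace:
  MOV R3, 44  → R3 = 44
  MOV R4, 44  → R4 = 44
  CMP R3, R4  → computes 44 - 44 = 0
  Result is zero, so values are equal
ZF = 1

1


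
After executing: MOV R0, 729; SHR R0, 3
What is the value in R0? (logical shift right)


Register state trace:
  MOV R0, 729  → R0 = 729
  SHR R0, 3  → R0 = 729 >> 3 = 729 // 2^3 = 91
Final: R0 = 91

91


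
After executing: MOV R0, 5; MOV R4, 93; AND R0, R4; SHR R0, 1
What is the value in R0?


Register state trace:
  MOV R0, 5  → R0 = 5 (0b00000101)
  MOV R4, 93  → R4 = 93 (0b01011101)
  AND R0, R4  → R0 = 5 AND 93 = 5 (0b00000101)
  SHR R0, 1  → R0 = 5 >> 1 = 2
Final: R0 = 2

2


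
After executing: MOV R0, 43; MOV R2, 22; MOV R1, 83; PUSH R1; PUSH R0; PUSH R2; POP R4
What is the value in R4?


Stack trace (top is rightmost):
  MOV R0, 43  → R0 = 43
  MOV R2, 22  → R2 = 22
  MOV R1, 83  → R1 = 83
  PUSH R1  → stack: [83]
  PUSH R0  → stack: [83, 43]
  PUSH R2  → stack: [83, 43, 22]
  POP R4  → R4 = 22, stack: [83, 43]
Final: R4 = 22

22


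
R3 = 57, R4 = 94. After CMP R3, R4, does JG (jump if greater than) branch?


Trace:
  R3 = 57, R4 = 94
  CMP R3, R4  → compares 57 vs 94
  JG checks: is 57 greater than 94?
  57 < 94, so condition is false
Branch taken: No

No


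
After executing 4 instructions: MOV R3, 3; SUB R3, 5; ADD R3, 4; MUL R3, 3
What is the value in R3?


Register state trace:
  MOV R3, 3  → R3 = 3
  SUB R3, 5  → R3 = 3 - 5 = -2
  ADD R3, 4  → R3 = -2 + 4 = 2
  MUL R3, 3  → R3 = 2 * 3 = 6
Final: R3 = 6

6


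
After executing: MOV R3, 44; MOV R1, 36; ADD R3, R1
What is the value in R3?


Register state trace:
  MOV R3, 44  → R3 = 44
  MOV R1, 36  → R1 = 36
  ADD R3, R1  → R3 = 44 + 36 = 80
Final: R3 = 80

80


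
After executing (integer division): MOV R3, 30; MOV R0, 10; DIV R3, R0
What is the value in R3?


Register state trace:
  MOV R3, 30  → R3 = 30
  MOV R0, 10  → R0 = 10
  DIV R3, R0  → R3 = 30 // 10 = 3
Final: R3 = 3

3


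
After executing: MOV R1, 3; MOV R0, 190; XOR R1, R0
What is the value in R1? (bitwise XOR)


Register state trace:
  MOV R1, 3  → R1 = 3 (0b00000011)
  MOV R0, 190  → R0 = 190 (0b10111110)
  XOR R1, R0  → R1 = 3 XOR 190 = 189 (0b10111101)
Final: R1 = 189

189


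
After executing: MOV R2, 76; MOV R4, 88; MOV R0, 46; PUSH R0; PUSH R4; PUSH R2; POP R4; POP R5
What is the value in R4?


Stack trace (top is rightmost):
  MOV R2, 76  → R2 = 76
  MOV R4, 88  → R4 = 88
  MOV R0, 46  → R0 = 46
  PUSH R0  → stack: [46]
  PUSH R4  → stack: [46, 88]
  PUSH R2  → stack: [46, 88, 76]
  POP R4  → R4 = 76, stack: [46, 88]
  POP R5  → R5 = 88, stack: [46]
Final: R4 = 76

76


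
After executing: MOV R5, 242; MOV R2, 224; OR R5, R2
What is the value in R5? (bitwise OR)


Register state trace:
  MOV R5, 242  → R5 = 242 (0b11110010)
  MOV R2, 224  → R2 = 224 (0b11100000)
  OR R5, R2   → R5 = 242 OR 224 = 242 (0b11110010)
Final: R5 = 242

242


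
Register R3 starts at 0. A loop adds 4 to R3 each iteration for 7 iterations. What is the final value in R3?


Starting value: R3 = 0
  Iter 1: R3 = 0 + 4 = 4
  Iter 2: R3 = 4 + 4 = 8
  Iter 3: R3 = 8 + 4 = 12
  Iter 4: R3 = 12 + 4 = 16
  Iter 5: R3 = 16 + 4 = 20
  Iter 6: R3 = 20 + 4 = 24
  Iter 7: R3 = 24 + 4 = 28
Final: R3 = 28

28


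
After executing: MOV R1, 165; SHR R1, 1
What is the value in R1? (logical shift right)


Register state trace:
  MOV R1, 165  → R1 = 165
  SHR R1, 1  → R1 = 165 >> 1 = 165 // 2^1 = 82
Final: R1 = 82

82


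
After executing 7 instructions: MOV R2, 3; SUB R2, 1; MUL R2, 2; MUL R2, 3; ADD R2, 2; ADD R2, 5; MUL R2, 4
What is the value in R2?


Register state trace:
  MOV R2, 3  → R2 = 3
  SUB R2, 1  → R2 = 3 - 1 = 2
  MUL R2, 2  → R2 = 2 * 2 = 4
  MUL R2, 3  → R2 = 4 * 3 = 12
  ADD R2, 2  → R2 = 12 + 2 = 14
  ADD R2, 5  → R2 = 14 + 5 = 19
  MUL R2, 4  → R2 = 19 * 4 = 76
Final: R2 = 76

76


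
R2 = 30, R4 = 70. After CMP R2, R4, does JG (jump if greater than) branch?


Trace:
  R2 = 30, R4 = 70
  CMP R2, R4  → compares 30 vs 70
  JG checks: is 30 greater than 70?
  30 < 70, so condition is false
Branch taken: No

No


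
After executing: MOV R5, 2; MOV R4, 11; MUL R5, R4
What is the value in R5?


Register state trace:
  MOV R5, 2  → R5 = 2
  MOV R4, 11  → R4 = 11
  MUL R5, R4  → R5 = 2 * 11 = 22
Final: R5 = 22

22


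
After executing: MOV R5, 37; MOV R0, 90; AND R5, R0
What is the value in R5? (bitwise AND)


Register state trace:
  MOV R5, 37  → R5 = 37 (0b00100101)
  MOV R0, 90  → R0 = 90 (0b01011010)
  AND R5, R0  → R5 = 37 AND 90 = 0 (0b00000000)
Final: R5 = 0

0


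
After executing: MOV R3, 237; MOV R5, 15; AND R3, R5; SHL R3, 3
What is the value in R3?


Register state trace:
  MOV R3, 237  → R3 = 237 (0b11101101)
  MOV R5, 15  → R5 = 15 (0b00001111)
  AND R3, R5  → R3 = 237 AND 15 = 13 (0b00001101)
  SHL R3, 3  → R3 = 13 << 3 = 104
Final: R3 = 104

104


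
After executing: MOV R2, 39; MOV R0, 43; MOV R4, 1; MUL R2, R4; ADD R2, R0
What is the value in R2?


Register state trace:
  MOV R2, 39  → R2 = 39
  MOV R0, 43  → R0 = 43
  MOV R4, 1  → R4 = 1
  MUL R2, R4  → R2 = 39 * 1 = 39
  ADD R2, R0  → R2 = 39 + 43 = 82
Final: R2 = 82

82


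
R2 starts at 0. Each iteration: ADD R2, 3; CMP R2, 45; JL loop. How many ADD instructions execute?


Loop trace (R2 starts at 0, target 45, step 3):
  ADD #1: R2 = 0 + 3 = 3  → 3 < 45, loop
  ADD #2: R2 = 3 + 3 = 6  → 6 < 45, loop
  ADD #3: R2 = 6 + 3 = 9  → 9 < 45, loop
  ADD #4: R2 = 9 + 3 = 12  → 12 < 45, loop
  ADD #5: R2 = 12 + 3 = 15  → 15 < 45, loop
  ADD #6: R2 = 15 + 3 = 18  → 18 < 45, loop
  ADD #7: R2 = 18 + 3 = 21  → 21 < 45, loop
  ADD #8: R2 = 21 + 3 = 24  → 24 < 45, loop
  ADD #9: R2 = 24 + 3 = 27  → 27 < 45, loop
  ADD #10: R2 = 27 + 3 = 30  → 30 < 45, loop
  ADD #11: R2 = 30 + 3 = 33  → 33 < 45, loop
  ADD #12: R2 = 33 + 3 = 36  → 36 < 45, loop
  ADD #13: R2 = 36 + 3 = 39  → 39 < 45, loop
  ADD #14: R2 = 39 + 3 = 42  → 42 < 45, loop
  ADD #15: R2 = 42 + 3 = 45  → 45 >= 45, exit
Total ADD instructions: 15

15


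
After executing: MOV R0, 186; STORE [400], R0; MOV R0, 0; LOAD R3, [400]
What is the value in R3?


Register and memory trace:
  MOV R0, 186  → R0 = 186
  STORE [400], R0  → mem[400] = 186
  MOV R0, 0  → R0 = 0
  LOAD R3, [400]  → R3 = mem[400] = 186
Final: R3 = 186

186


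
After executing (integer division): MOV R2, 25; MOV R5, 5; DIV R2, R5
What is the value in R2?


Register state trace:
  MOV R2, 25  → R2 = 25
  MOV R5, 5  → R5 = 5
  DIV R2, R5  → R2 = 25 // 5 = 5
Final: R2 = 5

5


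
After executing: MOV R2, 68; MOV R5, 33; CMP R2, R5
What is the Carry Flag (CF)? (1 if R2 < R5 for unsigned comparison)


Register state trace:
  MOV R2, 68  → R2 = 68
  MOV R5, 33  → R5 = 33
  CMP R2, R5  → unsigned 68 - 33: no borrow
  68 >= 33, so CF = 0
CF = 0

0


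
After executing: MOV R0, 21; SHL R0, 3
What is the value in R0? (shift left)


Register state trace:
  MOV R0, 21  → R0 = 21
  SHL R0, 3  → R0 = 21 << 3 = 21 * 2^3 = 168
Final: R0 = 168

168


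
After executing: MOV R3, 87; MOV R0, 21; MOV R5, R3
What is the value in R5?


Register state trace:
  MOV R3, 87  → R3 = 87
  MOV R0, 21  → R0 = 21
  MOV R5, R3  → R5 = 87
Final: R5 = 87

87


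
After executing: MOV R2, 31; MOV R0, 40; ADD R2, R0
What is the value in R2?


Register state trace:
  MOV R2, 31  → R2 = 31
  MOV R0, 40  → R0 = 40
  ADD R2, R0  → R2 = 31 + 40 = 71
Final: R2 = 71

71


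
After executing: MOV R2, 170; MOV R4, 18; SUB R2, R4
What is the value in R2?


Register state trace:
  MOV R2, 170  → R2 = 170
  MOV R4, 18  → R4 = 18
  SUB R2, R4  → R2 = 170 - 18 = 152
Final: R2 = 152

152


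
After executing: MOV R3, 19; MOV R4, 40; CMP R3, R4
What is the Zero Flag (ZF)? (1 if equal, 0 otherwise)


Register state trace:
  MOV R3, 19  → R3 = 19
  MOV R4, 40  → R4 = 40
  CMP R3, R4  → computes 19 - 40 = -21
  Result is nonzero, so values are not equal
ZF = 0

0


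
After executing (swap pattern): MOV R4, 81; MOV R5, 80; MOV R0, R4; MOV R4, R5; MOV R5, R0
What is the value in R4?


Register state trace (swap pattern):
  MOV R4, 81  → R4 = 81
  MOV R5, 80  → R5 = 80
  MOV R0, R4  → R0 = 81  (save R4)
  MOV R4, R5  → R4 = 80  (R4 gets R5's value)
  MOV R5, R0  → R5 = 81  (R5 gets saved value)
Final: R4 = 80

80


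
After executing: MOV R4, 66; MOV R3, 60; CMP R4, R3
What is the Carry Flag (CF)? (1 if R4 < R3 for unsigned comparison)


Register state trace:
  MOV R4, 66  → R4 = 66
  MOV R3, 60  → R3 = 60
  CMP R4, R3  → unsigned 66 - 60: no borrow
  66 >= 60, so CF = 0
CF = 0

0


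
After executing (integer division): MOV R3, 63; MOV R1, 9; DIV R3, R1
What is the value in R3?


Register state trace:
  MOV R3, 63  → R3 = 63
  MOV R1, 9  → R1 = 9
  DIV R3, R1  → R3 = 63 // 9 = 7
Final: R3 = 7

7


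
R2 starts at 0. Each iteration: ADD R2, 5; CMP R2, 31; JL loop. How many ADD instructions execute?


Loop trace (R2 starts at 0, target 31, step 5):
  ADD #1: R2 = 0 + 5 = 5  → 5 < 31, loop
  ADD #2: R2 = 5 + 5 = 10  → 10 < 31, loop
  ADD #3: R2 = 10 + 5 = 15  → 15 < 31, loop
  ADD #4: R2 = 15 + 5 = 20  → 20 < 31, loop
  ADD #5: R2 = 20 + 5 = 25  → 25 < 31, loop
  ADD #6: R2 = 25 + 5 = 30  → 30 < 31, loop
  ADD #7: R2 = 30 + 5 = 35  → 35 >= 31, exit
Total ADD instructions: 7

7


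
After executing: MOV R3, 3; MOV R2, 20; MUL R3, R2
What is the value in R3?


Register state trace:
  MOV R3, 3  → R3 = 3
  MOV R2, 20  → R2 = 20
  MUL R3, R2  → R3 = 3 * 20 = 60
Final: R3 = 60

60


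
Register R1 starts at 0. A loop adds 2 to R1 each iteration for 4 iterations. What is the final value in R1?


Starting value: R1 = 0
  Iter 1: R1 = 0 + 2 = 2
  Iter 2: R1 = 2 + 2 = 4
  Iter 3: R1 = 4 + 2 = 6
  Iter 4: R1 = 6 + 2 = 8
Final: R1 = 8

8


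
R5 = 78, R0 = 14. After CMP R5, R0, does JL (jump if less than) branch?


Trace:
  R5 = 78, R0 = 14
  CMP R5, R0  → compares 78 vs 14
  JL checks: is 78 less than 14?
  78 > 14, so condition is false
Branch taken: No

No


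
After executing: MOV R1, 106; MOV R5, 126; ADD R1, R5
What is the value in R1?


Register state trace:
  MOV R1, 106  → R1 = 106
  MOV R5, 126  → R5 = 126
  ADD R1, R5  → R1 = 106 + 126 = 232
Final: R1 = 232

232


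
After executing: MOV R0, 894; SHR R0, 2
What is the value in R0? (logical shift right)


Register state trace:
  MOV R0, 894  → R0 = 894
  SHR R0, 2  → R0 = 894 >> 2 = 894 // 2^2 = 223
Final: R0 = 223

223


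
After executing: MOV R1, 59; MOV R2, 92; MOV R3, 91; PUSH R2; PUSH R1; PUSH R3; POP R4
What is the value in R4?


Stack trace (top is rightmost):
  MOV R1, 59  → R1 = 59
  MOV R2, 92  → R2 = 92
  MOV R3, 91  → R3 = 91
  PUSH R2  → stack: [92]
  PUSH R1  → stack: [92, 59]
  PUSH R3  → stack: [92, 59, 91]
  POP R4  → R4 = 91, stack: [92, 59]
Final: R4 = 91

91


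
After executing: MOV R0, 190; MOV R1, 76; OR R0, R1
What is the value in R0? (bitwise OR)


Register state trace:
  MOV R0, 190  → R0 = 190 (0b10111110)
  MOV R1, 76  → R1 = 76 (0b01001100)
  OR R0, R1   → R0 = 190 OR 76 = 254 (0b11111110)
Final: R0 = 254

254


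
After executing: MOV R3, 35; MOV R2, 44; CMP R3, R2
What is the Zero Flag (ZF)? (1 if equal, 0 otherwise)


Register state trace:
  MOV R3, 35  → R3 = 35
  MOV R2, 44  → R2 = 44
  CMP R3, R2  → computes 35 - 44 = -9
  Result is nonzero, so values are not equal
ZF = 0

0


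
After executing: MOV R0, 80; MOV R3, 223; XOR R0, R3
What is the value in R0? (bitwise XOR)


Register state trace:
  MOV R0, 80  → R0 = 80 (0b01010000)
  MOV R3, 223  → R3 = 223 (0b11011111)
  XOR R0, R3  → R0 = 80 XOR 223 = 143 (0b10001111)
Final: R0 = 143

143


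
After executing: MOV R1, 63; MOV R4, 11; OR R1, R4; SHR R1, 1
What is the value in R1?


Register state trace:
  MOV R1, 63  → R1 = 63 (0b00111111)
  MOV R4, 11  → R4 = 11 (0b00001011)
  OR R1, R4  → R1 = 63 OR 11 = 63 (0b00111111)
  SHR R1, 1  → R1 = 63 >> 1 = 31
Final: R1 = 31

31


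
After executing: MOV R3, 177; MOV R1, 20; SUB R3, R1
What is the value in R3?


Register state trace:
  MOV R3, 177  → R3 = 177
  MOV R1, 20  → R1 = 20
  SUB R3, R1  → R3 = 177 - 20 = 157
Final: R3 = 157

157


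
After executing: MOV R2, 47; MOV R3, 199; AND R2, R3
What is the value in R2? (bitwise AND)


Register state trace:
  MOV R2, 47  → R2 = 47 (0b00101111)
  MOV R3, 199  → R3 = 199 (0b11000111)
  AND R2, R3  → R2 = 47 AND 199 = 7 (0b00000111)
Final: R2 = 7

7


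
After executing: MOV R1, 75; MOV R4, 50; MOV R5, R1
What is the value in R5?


Register state trace:
  MOV R1, 75  → R1 = 75
  MOV R4, 50  → R4 = 50
  MOV R5, R1  → R5 = 75
Final: R5 = 75

75


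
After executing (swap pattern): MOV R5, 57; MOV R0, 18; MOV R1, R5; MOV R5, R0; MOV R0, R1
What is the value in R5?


Register state trace (swap pattern):
  MOV R5, 57  → R5 = 57
  MOV R0, 18  → R0 = 18
  MOV R1, R5  → R1 = 57  (save R5)
  MOV R5, R0  → R5 = 18  (R5 gets R0's value)
  MOV R0, R1  → R0 = 57  (R0 gets saved value)
Final: R5 = 18

18


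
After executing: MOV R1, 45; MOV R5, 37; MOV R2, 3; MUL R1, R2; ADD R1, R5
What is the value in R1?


Register state trace:
  MOV R1, 45  → R1 = 45
  MOV R5, 37  → R5 = 37
  MOV R2, 3  → R2 = 3
  MUL R1, R2  → R1 = 45 * 3 = 135
  ADD R1, R5  → R1 = 135 + 37 = 172
Final: R1 = 172

172


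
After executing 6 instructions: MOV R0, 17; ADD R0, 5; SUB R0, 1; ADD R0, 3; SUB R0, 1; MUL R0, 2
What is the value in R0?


Register state trace:
  MOV R0, 17  → R0 = 17
  ADD R0, 5  → R0 = 17 + 5 = 22
  SUB R0, 1  → R0 = 22 - 1 = 21
  ADD R0, 3  → R0 = 21 + 3 = 24
  SUB R0, 1  → R0 = 24 - 1 = 23
  MUL R0, 2  → R0 = 23 * 2 = 46
Final: R0 = 46

46


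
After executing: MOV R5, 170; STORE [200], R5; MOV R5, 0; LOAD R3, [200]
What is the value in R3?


Register and memory trace:
  MOV R5, 170  → R5 = 170
  STORE [200], R5  → mem[200] = 170
  MOV R5, 0  → R5 = 0
  LOAD R3, [200]  → R3 = mem[200] = 170
Final: R3 = 170

170


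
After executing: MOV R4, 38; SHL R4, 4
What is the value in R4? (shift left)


Register state trace:
  MOV R4, 38  → R4 = 38
  SHL R4, 4  → R4 = 38 << 4 = 38 * 2^4 = 608
Final: R4 = 608

608


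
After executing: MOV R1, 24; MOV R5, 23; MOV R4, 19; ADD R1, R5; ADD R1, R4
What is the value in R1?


Register state trace:
  MOV R1, 24  → R1 = 24
  MOV R5, 23  → R5 = 23
  MOV R4, 19  → R4 = 19
  ADD R1, R5  → R1 = 24 + 23 = 47
  ADD R1, R4  → R1 = 47 + 19 = 66
Final: R1 = 66

66


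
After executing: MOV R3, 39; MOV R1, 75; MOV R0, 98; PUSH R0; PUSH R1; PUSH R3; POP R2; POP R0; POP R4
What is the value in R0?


Stack trace (top is rightmost):
  MOV R3, 39  → R3 = 39
  MOV R1, 75  → R1 = 75
  MOV R0, 98  → R0 = 98
  PUSH R0  → stack: [98]
  PUSH R1  → stack: [98, 75]
  PUSH R3  → stack: [98, 75, 39]
  POP R2  → R2 = 39, stack: [98, 75]
  POP R0  → R0 = 75, stack: [98]
  POP R4  → R4 = 98, stack: []
Final: R0 = 75

75


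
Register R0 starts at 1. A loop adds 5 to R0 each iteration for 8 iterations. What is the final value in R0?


Starting value: R0 = 1
  Iter 1: R0 = 1 + 5 = 6
  Iter 2: R0 = 6 + 5 = 11
  Iter 3: R0 = 11 + 5 = 16
  Iter 4: R0 = 16 + 5 = 21
  Iter 5: R0 = 21 + 5 = 26
  Iter 6: R0 = 26 + 5 = 31
  Iter 7: R0 = 31 + 5 = 36
  Iter 8: R0 = 36 + 5 = 41
Final: R0 = 41

41


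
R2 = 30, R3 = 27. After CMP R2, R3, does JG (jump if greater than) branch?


Trace:
  R2 = 30, R3 = 27
  CMP R2, R3  → compares 30 vs 27
  JG checks: is 30 greater than 27?
  30 > 27, so condition is true
Branch taken: Yes

Yes


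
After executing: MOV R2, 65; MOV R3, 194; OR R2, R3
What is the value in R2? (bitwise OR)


Register state trace:
  MOV R2, 65  → R2 = 65 (0b01000001)
  MOV R3, 194  → R3 = 194 (0b11000010)
  OR R2, R3   → R2 = 65 OR 194 = 195 (0b11000011)
Final: R2 = 195

195


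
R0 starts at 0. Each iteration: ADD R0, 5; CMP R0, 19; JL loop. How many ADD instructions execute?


Loop trace (R0 starts at 0, target 19, step 5):
  ADD #1: R0 = 0 + 5 = 5  → 5 < 19, loop
  ADD #2: R0 = 5 + 5 = 10  → 10 < 19, loop
  ADD #3: R0 = 10 + 5 = 15  → 15 < 19, loop
  ADD #4: R0 = 15 + 5 = 20  → 20 >= 19, exit
Total ADD instructions: 4

4


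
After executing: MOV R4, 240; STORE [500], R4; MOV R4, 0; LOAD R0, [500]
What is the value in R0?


Register and memory trace:
  MOV R4, 240  → R4 = 240
  STORE [500], R4  → mem[500] = 240
  MOV R4, 0  → R4 = 0
  LOAD R0, [500]  → R0 = mem[500] = 240
Final: R0 = 240

240


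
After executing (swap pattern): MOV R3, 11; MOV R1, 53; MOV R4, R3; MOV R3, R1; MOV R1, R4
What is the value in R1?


Register state trace (swap pattern):
  MOV R3, 11  → R3 = 11
  MOV R1, 53  → R1 = 53
  MOV R4, R3  → R4 = 11  (save R3)
  MOV R3, R1  → R3 = 53  (R3 gets R1's value)
  MOV R1, R4  → R1 = 11  (R1 gets saved value)
Final: R1 = 11

11


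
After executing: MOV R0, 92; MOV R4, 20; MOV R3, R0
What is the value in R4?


Register state trace:
  MOV R0, 92  → R0 = 92
  MOV R4, 20  → R4 = 20
  MOV R3, R0  → R3 = 92
Final: R4 = 20

20


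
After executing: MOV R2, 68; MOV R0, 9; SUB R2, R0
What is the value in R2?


Register state trace:
  MOV R2, 68  → R2 = 68
  MOV R0, 9  → R0 = 9
  SUB R2, R0  → R2 = 68 - 9 = 59
Final: R2 = 59

59


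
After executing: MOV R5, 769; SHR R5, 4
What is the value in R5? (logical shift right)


Register state trace:
  MOV R5, 769  → R5 = 769
  SHR R5, 4  → R5 = 769 >> 4 = 769 // 2^4 = 48
Final: R5 = 48

48


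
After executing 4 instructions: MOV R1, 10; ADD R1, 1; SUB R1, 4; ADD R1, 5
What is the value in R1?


Register state trace:
  MOV R1, 10  → R1 = 10
  ADD R1, 1  → R1 = 10 + 1 = 11
  SUB R1, 4  → R1 = 11 - 4 = 7
  ADD R1, 5  → R1 = 7 + 5 = 12
Final: R1 = 12

12


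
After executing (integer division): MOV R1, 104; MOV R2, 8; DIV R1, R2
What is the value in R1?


Register state trace:
  MOV R1, 104  → R1 = 104
  MOV R2, 8  → R2 = 8
  DIV R1, R2  → R1 = 104 // 8 = 13
Final: R1 = 13

13


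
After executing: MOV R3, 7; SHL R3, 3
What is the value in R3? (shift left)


Register state trace:
  MOV R3, 7  → R3 = 7
  SHL R3, 3  → R3 = 7 << 3 = 7 * 2^3 = 56
Final: R3 = 56

56


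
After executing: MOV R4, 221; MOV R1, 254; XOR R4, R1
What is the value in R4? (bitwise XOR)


Register state trace:
  MOV R4, 221  → R4 = 221 (0b11011101)
  MOV R1, 254  → R1 = 254 (0b11111110)
  XOR R4, R1  → R4 = 221 XOR 254 = 35 (0b00100011)
Final: R4 = 35

35


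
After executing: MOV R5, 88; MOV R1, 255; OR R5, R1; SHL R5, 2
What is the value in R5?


Register state trace:
  MOV R5, 88  → R5 = 88 (0b01011000)
  MOV R1, 255  → R1 = 255 (0b11111111)
  OR R5, R1  → R5 = 88 OR 255 = 255 (0b11111111)
  SHL R5, 2  → R5 = 255 << 2 = 1020
Final: R5 = 1020

1020


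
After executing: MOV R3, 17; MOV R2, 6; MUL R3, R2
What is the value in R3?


Register state trace:
  MOV R3, 17  → R3 = 17
  MOV R2, 6  → R2 = 6
  MUL R3, R2  → R3 = 17 * 6 = 102
Final: R3 = 102

102


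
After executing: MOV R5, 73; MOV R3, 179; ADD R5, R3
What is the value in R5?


Register state trace:
  MOV R5, 73  → R5 = 73
  MOV R3, 179  → R3 = 179
  ADD R5, R3  → R5 = 73 + 179 = 252
Final: R5 = 252

252


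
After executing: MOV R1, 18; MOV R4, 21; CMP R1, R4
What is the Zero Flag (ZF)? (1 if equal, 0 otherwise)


Register state trace:
  MOV R1, 18  → R1 = 18
  MOV R4, 21  → R4 = 21
  CMP R1, R4  → computes 18 - 21 = -3
  Result is nonzero, so values are not equal
ZF = 0

0


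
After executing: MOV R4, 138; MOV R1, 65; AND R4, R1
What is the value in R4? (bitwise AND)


Register state trace:
  MOV R4, 138  → R4 = 138 (0b10001010)
  MOV R1, 65  → R1 = 65 (0b01000001)
  AND R4, R1  → R4 = 138 AND 65 = 0 (0b00000000)
Final: R4 = 0

0


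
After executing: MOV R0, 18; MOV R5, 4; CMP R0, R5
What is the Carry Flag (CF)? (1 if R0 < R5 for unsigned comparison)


Register state trace:
  MOV R0, 18  → R0 = 18
  MOV R5, 4  → R5 = 4
  CMP R0, R5  → unsigned 18 - 4: no borrow
  18 >= 4, so CF = 0
CF = 0

0


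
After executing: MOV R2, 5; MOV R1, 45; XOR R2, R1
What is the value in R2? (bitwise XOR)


Register state trace:
  MOV R2, 5  → R2 = 5 (0b00000101)
  MOV R1, 45  → R1 = 45 (0b00101101)
  XOR R2, R1  → R2 = 5 XOR 45 = 40 (0b00101000)
Final: R2 = 40

40


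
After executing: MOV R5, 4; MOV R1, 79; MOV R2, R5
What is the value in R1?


Register state trace:
  MOV R5, 4  → R5 = 4
  MOV R1, 79  → R1 = 79
  MOV R2, R5  → R2 = 4
Final: R1 = 79

79


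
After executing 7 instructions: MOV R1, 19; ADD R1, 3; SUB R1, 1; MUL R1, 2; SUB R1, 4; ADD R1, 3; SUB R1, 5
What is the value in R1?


Register state trace:
  MOV R1, 19  → R1 = 19
  ADD R1, 3  → R1 = 19 + 3 = 22
  SUB R1, 1  → R1 = 22 - 1 = 21
  MUL R1, 2  → R1 = 21 * 2 = 42
  SUB R1, 4  → R1 = 42 - 4 = 38
  ADD R1, 3  → R1 = 38 + 3 = 41
  SUB R1, 5  → R1 = 41 - 5 = 36
Final: R1 = 36

36


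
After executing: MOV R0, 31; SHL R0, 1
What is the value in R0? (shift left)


Register state trace:
  MOV R0, 31  → R0 = 31
  SHL R0, 1  → R0 = 31 << 1 = 31 * 2^1 = 62
Final: R0 = 62

62


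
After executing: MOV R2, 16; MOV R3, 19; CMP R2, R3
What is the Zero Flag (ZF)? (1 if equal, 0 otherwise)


Register state trace:
  MOV R2, 16  → R2 = 16
  MOV R3, 19  → R3 = 19
  CMP R2, R3  → computes 16 - 19 = -3
  Result is nonzero, so values are not equal
ZF = 0

0


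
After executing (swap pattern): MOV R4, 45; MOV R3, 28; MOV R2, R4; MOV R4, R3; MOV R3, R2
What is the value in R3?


Register state trace (swap pattern):
  MOV R4, 45  → R4 = 45
  MOV R3, 28  → R3 = 28
  MOV R2, R4  → R2 = 45  (save R4)
  MOV R4, R3  → R4 = 28  (R4 gets R3's value)
  MOV R3, R2  → R3 = 45  (R3 gets saved value)
Final: R3 = 45

45


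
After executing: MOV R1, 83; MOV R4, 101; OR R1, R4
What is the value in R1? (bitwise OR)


Register state trace:
  MOV R1, 83  → R1 = 83 (0b01010011)
  MOV R4, 101  → R4 = 101 (0b01100101)
  OR R1, R4   → R1 = 83 OR 101 = 119 (0b01110111)
Final: R1 = 119

119


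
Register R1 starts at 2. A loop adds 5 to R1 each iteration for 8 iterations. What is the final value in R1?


Starting value: R1 = 2
  Iter 1: R1 = 2 + 5 = 7
  Iter 2: R1 = 7 + 5 = 12
  Iter 3: R1 = 12 + 5 = 17
  Iter 4: R1 = 17 + 5 = 22
  Iter 5: R1 = 22 + 5 = 27
  Iter 6: R1 = 27 + 5 = 32
  Iter 7: R1 = 32 + 5 = 37
  Iter 8: R1 = 37 + 5 = 42
Final: R1 = 42

42


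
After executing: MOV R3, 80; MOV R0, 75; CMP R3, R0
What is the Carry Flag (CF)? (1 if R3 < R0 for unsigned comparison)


Register state trace:
  MOV R3, 80  → R3 = 80
  MOV R0, 75  → R0 = 75
  CMP R3, R0  → unsigned 80 - 75: no borrow
  80 >= 75, so CF = 0
CF = 0

0


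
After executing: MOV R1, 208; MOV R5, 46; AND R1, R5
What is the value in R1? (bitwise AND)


Register state trace:
  MOV R1, 208  → R1 = 208 (0b11010000)
  MOV R5, 46  → R5 = 46 (0b00101110)
  AND R1, R5  → R1 = 208 AND 46 = 0 (0b00000000)
Final: R1 = 0

0


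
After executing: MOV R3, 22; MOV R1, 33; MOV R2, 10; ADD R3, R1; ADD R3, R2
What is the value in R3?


Register state trace:
  MOV R3, 22  → R3 = 22
  MOV R1, 33  → R1 = 33
  MOV R2, 10  → R2 = 10
  ADD R3, R1  → R3 = 22 + 33 = 55
  ADD R3, R2  → R3 = 55 + 10 = 65
Final: R3 = 65

65


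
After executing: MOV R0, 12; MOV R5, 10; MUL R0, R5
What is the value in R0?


Register state trace:
  MOV R0, 12  → R0 = 12
  MOV R5, 10  → R5 = 10
  MUL R0, R5  → R0 = 12 * 10 = 120
Final: R0 = 120

120


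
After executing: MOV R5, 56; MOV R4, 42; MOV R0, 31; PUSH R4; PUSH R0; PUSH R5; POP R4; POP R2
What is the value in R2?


Stack trace (top is rightmost):
  MOV R5, 56  → R5 = 56
  MOV R4, 42  → R4 = 42
  MOV R0, 31  → R0 = 31
  PUSH R4  → stack: [42]
  PUSH R0  → stack: [42, 31]
  PUSH R5  → stack: [42, 31, 56]
  POP R4  → R4 = 56, stack: [42, 31]
  POP R2  → R2 = 31, stack: [42]
Final: R2 = 31

31


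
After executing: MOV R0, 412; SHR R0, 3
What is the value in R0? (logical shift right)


Register state trace:
  MOV R0, 412  → R0 = 412
  SHR R0, 3  → R0 = 412 >> 3 = 412 // 2^3 = 51
Final: R0 = 51

51


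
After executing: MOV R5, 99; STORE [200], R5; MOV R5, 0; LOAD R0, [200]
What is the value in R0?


Register and memory trace:
  MOV R5, 99  → R5 = 99
  STORE [200], R5  → mem[200] = 99
  MOV R5, 0  → R5 = 0
  LOAD R0, [200]  → R0 = mem[200] = 99
Final: R0 = 99

99


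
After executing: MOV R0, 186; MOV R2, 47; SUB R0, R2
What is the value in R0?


Register state trace:
  MOV R0, 186  → R0 = 186
  MOV R2, 47  → R2 = 47
  SUB R0, R2  → R0 = 186 - 47 = 139
Final: R0 = 139

139


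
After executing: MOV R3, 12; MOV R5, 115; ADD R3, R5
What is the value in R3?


Register state trace:
  MOV R3, 12  → R3 = 12
  MOV R5, 115  → R5 = 115
  ADD R3, R5  → R3 = 12 + 115 = 127
Final: R3 = 127

127


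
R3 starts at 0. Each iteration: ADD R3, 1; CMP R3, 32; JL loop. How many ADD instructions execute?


Loop trace (R3 starts at 0, target 32, step 1):
  ADD #1: R3 = 0 + 1 = 1  → 1 < 32, loop
  ADD #2: R3 = 1 + 1 = 2  → 2 < 32, loop
  ADD #3: R3 = 2 + 1 = 3  → 3 < 32, loop
  ADD #4: R3 = 3 + 1 = 4  → 4 < 32, loop
  ADD #5: R3 = 4 + 1 = 5  → 5 < 32, loop
  ADD #6: R3 = 5 + 1 = 6  → 6 < 32, loop
  ADD #7: R3 = 6 + 1 = 7  → 7 < 32, loop
  ADD #8: R3 = 7 + 1 = 8  → 8 < 32, loop
  ADD #9: R3 = 8 + 1 = 9  → 9 < 32, loop
  ADD #10: R3 = 9 + 1 = 10  → 10 < 32, loop
  ADD #11: R3 = 10 + 1 = 11  → 11 < 32, loop
  ADD #12: R3 = 11 + 1 = 12  → 12 < 32, loop
  ADD #13: R3 = 12 + 1 = 13  → 13 < 32, loop
  ADD #14: R3 = 13 + 1 = 14  → 14 < 32, loop
  ADD #15: R3 = 14 + 1 = 15  → 15 < 32, loop
  ADD #16: R3 = 15 + 1 = 16  → 16 < 32, loop
  ADD #17: R3 = 16 + 1 = 17  → 17 < 32, loop
  ADD #18: R3 = 17 + 1 = 18  → 18 < 32, loop
  ADD #19: R3 = 18 + 1 = 19  → 19 < 32, loop
  ADD #20: R3 = 19 + 1 = 20  → 20 < 32, loop
  ADD #21: R3 = 20 + 1 = 21  → 21 < 32, loop
  ADD #22: R3 = 21 + 1 = 22  → 22 < 32, loop
  ADD #23: R3 = 22 + 1 = 23  → 23 < 32, loop
  ADD #24: R3 = 23 + 1 = 24  → 24 < 32, loop
  ADD #25: R3 = 24 + 1 = 25  → 25 < 32, loop
  ADD #26: R3 = 25 + 1 = 26  → 26 < 32, loop
  ADD #27: R3 = 26 + 1 = 27  → 27 < 32, loop
  ADD #28: R3 = 27 + 1 = 28  → 28 < 32, loop
  ADD #29: R3 = 28 + 1 = 29  → 29 < 32, loop
  ADD #30: R3 = 29 + 1 = 30  → 30 < 32, loop
  ADD #31: R3 = 30 + 1 = 31  → 31 < 32, loop
  ADD #32: R3 = 31 + 1 = 32  → 32 >= 32, exit
Total ADD instructions: 32

32


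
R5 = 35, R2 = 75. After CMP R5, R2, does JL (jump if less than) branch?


Trace:
  R5 = 35, R2 = 75
  CMP R5, R2  → compares 35 vs 75
  JL checks: is 35 less than 75?
  35 < 75, so condition is true
Branch taken: Yes

Yes


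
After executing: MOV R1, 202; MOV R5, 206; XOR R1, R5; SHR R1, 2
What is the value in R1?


Register state trace:
  MOV R1, 202  → R1 = 202 (0b11001010)
  MOV R5, 206  → R5 = 206 (0b11001110)
  XOR R1, R5  → R1 = 202 XOR 206 = 4 (0b00000100)
  SHR R1, 2  → R1 = 4 >> 2 = 1
Final: R1 = 1

1


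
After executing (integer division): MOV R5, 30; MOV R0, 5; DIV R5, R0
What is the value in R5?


Register state trace:
  MOV R5, 30  → R5 = 30
  MOV R0, 5  → R0 = 5
  DIV R5, R0  → R5 = 30 // 5 = 6
Final: R5 = 6

6


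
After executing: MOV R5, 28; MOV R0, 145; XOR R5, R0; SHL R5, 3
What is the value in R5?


Register state trace:
  MOV R5, 28  → R5 = 28 (0b00011100)
  MOV R0, 145  → R0 = 145 (0b10010001)
  XOR R5, R0  → R5 = 28 XOR 145 = 141 (0b10001101)
  SHL R5, 3  → R5 = 141 << 3 = 1128
Final: R5 = 1128

1128
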